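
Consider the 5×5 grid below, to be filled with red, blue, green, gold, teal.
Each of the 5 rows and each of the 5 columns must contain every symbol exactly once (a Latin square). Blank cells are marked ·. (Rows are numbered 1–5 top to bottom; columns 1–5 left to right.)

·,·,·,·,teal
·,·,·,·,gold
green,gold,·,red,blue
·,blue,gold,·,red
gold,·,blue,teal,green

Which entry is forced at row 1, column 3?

Row 3, column 3: row 3 has {red, blue, green, gold} and column 3 has {blue, gold}, leaving only teal.
Row 4, column 1: row 4 has {red, blue, gold} and column 1 has {green, gold}, leaving only teal.
Row 4, column 4: row 4 has {red, blue, gold, teal} and column 4 has {red, teal}, leaving only green.
Row 2, column 4: row 2 has {gold} and column 4 has {red, green, teal}, leaving only blue.
Row 1, column 4: row 1 has {teal} and column 4 has {red, blue, green, teal}, leaving only gold.
Row 2, column 1: row 2 has {blue, gold} and column 1 has {green, gold, teal}, leaving only red.
Row 1, column 1: row 1 has {gold, teal} and column 1 has {red, green, gold, teal}, leaving only blue.
Row 2, column 3: row 2 has {red, blue, gold} and column 3 has {blue, gold, teal}, leaving only green.
Row 1 already has {blue, gold, teal} and column 3 already has {blue, green, gold, teal}, so row 1, column 3 must be red.

red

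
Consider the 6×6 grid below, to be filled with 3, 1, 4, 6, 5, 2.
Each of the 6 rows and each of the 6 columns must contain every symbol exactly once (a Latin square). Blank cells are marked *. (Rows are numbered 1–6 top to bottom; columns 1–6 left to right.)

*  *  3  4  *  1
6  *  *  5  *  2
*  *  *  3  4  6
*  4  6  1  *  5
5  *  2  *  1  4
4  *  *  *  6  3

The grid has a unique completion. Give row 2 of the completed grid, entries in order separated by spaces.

6 1 4 5 3 2

Row 2, column 5: row 2 has {6, 5, 2} and column 5 has {1, 4, 6}, leaving only 3.
Row 2, column 2: row 2 has {3, 6, 5, 2} and column 2 has {4}, leaving only 1.
Row 2, column 3: row 2 has {3, 1, 6, 5, 2} and column 3 has {3, 6, 2}, leaving only 4.
So row 2 reads: 6 1 4 5 3 2.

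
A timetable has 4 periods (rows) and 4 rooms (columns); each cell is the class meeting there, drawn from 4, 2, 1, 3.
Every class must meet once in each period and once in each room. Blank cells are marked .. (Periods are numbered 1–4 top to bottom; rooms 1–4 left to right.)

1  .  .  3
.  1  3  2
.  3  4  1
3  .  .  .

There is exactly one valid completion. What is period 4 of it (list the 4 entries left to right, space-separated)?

3 2 1 4

Period 4, room 4: period 4 has {3} and room 4 has {2, 1, 3}, leaving only 4.
Period 4, room 2: period 4 has {4, 3} and room 2 has {1, 3}, leaving only 2.
Period 4, room 3: period 4 has {4, 2, 3} and room 3 has {4, 3}, leaving only 1.
So period 4 reads: 3 2 1 4.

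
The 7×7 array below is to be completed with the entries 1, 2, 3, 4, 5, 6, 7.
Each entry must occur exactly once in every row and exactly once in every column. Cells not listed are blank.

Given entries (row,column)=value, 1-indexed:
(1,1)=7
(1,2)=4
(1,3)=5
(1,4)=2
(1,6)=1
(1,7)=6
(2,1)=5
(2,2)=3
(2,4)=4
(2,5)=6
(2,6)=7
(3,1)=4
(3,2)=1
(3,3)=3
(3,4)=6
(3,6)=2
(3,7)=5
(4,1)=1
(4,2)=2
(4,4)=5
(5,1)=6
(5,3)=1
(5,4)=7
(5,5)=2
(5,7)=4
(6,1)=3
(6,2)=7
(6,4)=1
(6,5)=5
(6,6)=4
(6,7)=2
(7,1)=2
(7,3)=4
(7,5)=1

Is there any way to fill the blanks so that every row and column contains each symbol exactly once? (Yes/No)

Yes

No row or column among the givens repeats a symbol, and propagating forced cells runs into no contradiction.
One valid completion exists (for instance, 7 4 5 2 3 1 6 / 5 3 2 4 6 7 1 / 4 1 3 6 7 2 5 / 1 2 7 5 4 6 3 / 6 5 1 7 2 3 4 / 3 7 6 1 5 4 2 / 2 6 4 3 1 5 7).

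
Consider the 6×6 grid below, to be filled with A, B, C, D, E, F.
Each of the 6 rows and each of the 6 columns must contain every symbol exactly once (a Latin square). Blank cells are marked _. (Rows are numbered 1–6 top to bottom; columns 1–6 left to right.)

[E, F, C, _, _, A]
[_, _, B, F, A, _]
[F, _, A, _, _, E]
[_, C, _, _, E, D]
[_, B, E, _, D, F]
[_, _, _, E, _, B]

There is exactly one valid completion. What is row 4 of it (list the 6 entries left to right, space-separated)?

Row 4, column 3: row 4 has {C, D, E} and column 3 has {A, B, C, E}, leaving only F.
Row 1, column 5: row 1 has {A, C, E, F} and column 5 has {A, D, E}, leaving only B.
Row 1, column 4: row 1 has {A, B, C, E, F} and column 4 has {E, F}, leaving only D.
Row 2, column 6: row 2 has {A, B, F} and column 6 has {A, B, D, E, F}, leaving only C.
Row 2, column 1: row 2 has {A, B, C, F} and column 1 has {E, F}, leaving only D.
Row 2, column 2: row 2 has {A, B, C, D, F} and column 2 has {B, C, F}, leaving only E.
Row 3, column 2: row 3 has {A, E, F} and column 2 has {B, C, E, F}, leaving only D.
Row 3, column 5: row 3 has {A, D, E, F} and column 5 has {A, B, D, E}, leaving only C.
Row 3, column 4: row 3 has {A, C, D, E, F} and column 4 has {D, E, F}, leaving only B.
Row 4, column 4: row 4 has {C, D, E, F} and column 4 has {B, D, E, F}, leaving only A.
Row 4, column 1: row 4 has {A, C, D, E, F} and column 1 has {D, E, F}, leaving only B.
So row 4 reads: B C F A E D.

B C F A E D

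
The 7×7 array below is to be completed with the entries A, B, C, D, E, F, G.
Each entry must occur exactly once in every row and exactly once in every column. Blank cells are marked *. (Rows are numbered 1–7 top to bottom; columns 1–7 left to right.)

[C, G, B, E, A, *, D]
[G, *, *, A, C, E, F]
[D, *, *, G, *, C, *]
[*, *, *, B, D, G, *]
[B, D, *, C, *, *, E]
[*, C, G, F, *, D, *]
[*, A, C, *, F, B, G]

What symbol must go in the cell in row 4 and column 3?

A

Row 1, column 6: row 1 has {A, B, C, D, E, G} and column 6 has {B, C, D, E, G}, leaving only F.
Row 2, column 2: row 2 has {A, C, E, F, G} and column 2 has {A, C, D, G}, leaving only B.
Row 2, column 3: row 2 has {A, B, C, E, F, G} and column 3 has {B, C, G}, leaving only D.
Row 5, column 5: row 5 has {B, C, D, E} and column 5 has {A, C, D, F}, leaving only G.
Row 5, column 6: row 5 has {B, C, D, E, G} and column 6 has {B, C, D, E, F, G}, leaving only A.
Row 5, column 3: row 5 has {A, B, C, D, E, G} and column 3 has {B, C, D, G}, leaving only F.
Row 7, column 1: row 7 has {A, B, C, F, G} and column 1 has {B, C, D, G}, leaving only E.
Row 6, column 1: row 6 has {C, D, F, G} and column 1 has {B, C, D, E, G}, leaving only A.
Row 4, column 1: row 4 has {B, D, G} and column 1 has {A, B, C, D, E, G}, leaving only F.
Row 4, column 2: row 4 has {B, D, F, G} and column 2 has {A, B, C, D, G}, leaving only E.
Row 4 already has {B, D, E, F, G} and column 3 already has {B, C, D, F, G}, so row 4, column 3 must be A.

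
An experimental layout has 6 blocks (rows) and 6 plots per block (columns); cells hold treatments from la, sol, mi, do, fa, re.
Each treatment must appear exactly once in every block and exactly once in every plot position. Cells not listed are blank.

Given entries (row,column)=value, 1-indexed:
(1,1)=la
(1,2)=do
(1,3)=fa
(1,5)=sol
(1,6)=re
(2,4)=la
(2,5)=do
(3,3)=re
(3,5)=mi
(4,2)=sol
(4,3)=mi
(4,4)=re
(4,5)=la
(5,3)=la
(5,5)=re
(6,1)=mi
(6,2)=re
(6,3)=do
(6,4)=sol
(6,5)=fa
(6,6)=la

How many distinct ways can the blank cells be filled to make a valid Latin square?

Block 1, plot 4: eliminating its block and plot leaves {mi}.
Block 2, plot 1: eliminating its block and plot leaves {sol, fa, re}.
Block 2, plot 2: eliminating its block and plot leaves {mi, fa}.
Block 2, plot 3: eliminating its block and plot leaves {sol}.
Block 2, plot 6: eliminating its block and plot leaves {sol, mi, fa}.
Block 3, plot 1: eliminating its block and plot leaves {sol, do, fa}.
Block 3, plot 2: eliminating its block and plot leaves {la, fa}.
Block 3, plot 4: eliminating its block and plot leaves {do, fa}.
Block 3, plot 6: eliminating its block and plot leaves {sol, do, fa}.
Block 4, plot 1: eliminating its block and plot leaves {do, fa}.
Block 4, plot 6: eliminating its block and plot leaves {do, fa}.
Block 5, plot 1: eliminating its block and plot leaves {sol, do, fa}.
Block 5, plot 2: eliminating its block and plot leaves {mi, fa}.
Block 5, plot 4: eliminating its block and plot leaves {mi, do, fa}.
Block 5, plot 6: eliminating its block and plot leaves {sol, mi, do, fa}.
Enumerating the assignments across these blanks that avoid any block or plot repeat gives 5 completions.

5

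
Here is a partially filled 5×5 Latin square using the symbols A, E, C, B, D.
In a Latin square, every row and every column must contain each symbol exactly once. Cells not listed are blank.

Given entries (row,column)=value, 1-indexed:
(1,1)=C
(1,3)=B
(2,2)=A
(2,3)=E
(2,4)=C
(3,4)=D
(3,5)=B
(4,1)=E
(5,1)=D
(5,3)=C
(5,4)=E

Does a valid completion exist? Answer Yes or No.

Row 1, column 4: row 1 has {C, B} and column 4 has {E, C, D}, so it must be A.
Row 2, column 1: row 2 has {A, E, C} and column 1 has {E, C, D}, so it must be B.
Row 2, column 5: row 2 has {A, E, C, B} and column 5 has {B}, so it must be D.
Row 1, column 5: row 1 has {A, C, B} and column 5 has {B, D}, so it must be E.
Row 1, column 2: row 1 has {A, E, C, B} and column 2 has {A}, so it must be D.
Row 3, column 1: row 3 has {B, D} and column 1 has {E, C, B, D}, so it must be A.
Now row 3, column 3: row 3 together with column 3 already contain {A, E, C, B, D} — every symbol — so nothing can go there. The grid has no valid completion.

No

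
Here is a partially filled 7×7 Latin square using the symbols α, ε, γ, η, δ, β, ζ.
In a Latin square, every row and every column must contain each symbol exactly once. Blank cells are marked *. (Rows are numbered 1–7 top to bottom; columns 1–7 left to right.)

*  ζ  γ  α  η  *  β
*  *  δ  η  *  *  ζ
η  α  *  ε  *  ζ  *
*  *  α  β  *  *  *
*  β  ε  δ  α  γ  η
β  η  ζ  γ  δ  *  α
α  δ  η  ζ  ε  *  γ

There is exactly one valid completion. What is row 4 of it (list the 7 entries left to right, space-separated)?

δ γ α β ζ η ε

Row 3, column 3: row 3 has {α, ε, η, ζ} and column 3 has {α, ε, γ, η, δ, ζ}, leaving only β.
Row 3, column 5: row 3 has {α, ε, η, β, ζ} and column 5 has {α, ε, η, δ}, leaving only γ.
Row 4, column 5: row 4 has {α, β} and column 5 has {α, ε, γ, η, δ}, leaving only ζ.
Row 2, column 5: row 2 has {η, δ, ζ} and column 5 has {α, ε, γ, η, δ, ζ}, leaving only β.
Row 3, column 7: row 3 has {α, ε, γ, η, β, ζ} and column 7 has {α, γ, η, β, ζ}, leaving only δ.
Row 4, column 7: row 4 has {α, β, ζ} and column 7 has {α, γ, η, δ, β, ζ}, leaving only ε.
Row 4, column 2: row 4 has {α, ε, β, ζ} and column 2 has {α, η, δ, β, ζ}, leaving only γ.
Row 4, column 1: row 4 has {α, ε, γ, β, ζ} and column 1 has {α, η, β}, leaving only δ.
Row 4, column 6: row 4 has {α, ε, γ, δ, β, ζ} and column 6 has {γ, ζ}, leaving only η.
So row 4 reads: δ γ α β ζ η ε.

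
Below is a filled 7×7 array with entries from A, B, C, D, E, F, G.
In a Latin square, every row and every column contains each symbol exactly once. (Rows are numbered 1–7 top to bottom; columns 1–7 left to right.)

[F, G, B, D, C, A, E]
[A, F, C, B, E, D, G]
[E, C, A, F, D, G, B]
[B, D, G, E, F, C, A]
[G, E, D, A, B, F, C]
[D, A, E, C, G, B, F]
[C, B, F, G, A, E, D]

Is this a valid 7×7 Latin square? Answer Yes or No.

Yes

Each row is a permutation of the 7 symbols, and so is each column.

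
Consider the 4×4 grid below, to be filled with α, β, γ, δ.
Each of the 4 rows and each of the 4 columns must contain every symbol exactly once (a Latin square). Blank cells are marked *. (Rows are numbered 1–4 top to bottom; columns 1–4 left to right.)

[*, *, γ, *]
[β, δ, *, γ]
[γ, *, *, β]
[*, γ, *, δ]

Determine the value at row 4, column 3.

Row 1, column 4: row 1 has {γ} and column 4 has {β, γ, δ}, leaving only α.
Row 1, column 1: row 1 has {α, γ} and column 1 has {β, γ}, leaving only δ.
Row 1, column 2: row 1 has {α, γ, δ} and column 2 has {γ, δ}, leaving only β.
Row 2, column 3: row 2 has {β, γ, δ} and column 3 has {γ}, leaving only α.
Row 4 already has {γ, δ} and column 3 already has {α, γ}, so row 4, column 3 must be β.

β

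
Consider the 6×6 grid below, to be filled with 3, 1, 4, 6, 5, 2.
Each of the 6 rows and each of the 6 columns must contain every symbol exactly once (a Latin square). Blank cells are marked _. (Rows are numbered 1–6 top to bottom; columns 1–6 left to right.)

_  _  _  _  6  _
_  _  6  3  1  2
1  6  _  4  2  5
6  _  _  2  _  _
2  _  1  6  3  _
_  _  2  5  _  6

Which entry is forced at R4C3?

4

Row 1, column 4: row 1 has {6} and column 4 has {3, 4, 6, 5, 2}, leaving only 1.
Row 3, column 3: row 3 has {1, 4, 6, 5, 2} and column 3 has {1, 6, 2}, leaving only 3.
Row 5, column 6: row 5 has {3, 1, 6, 2} and column 6 has {6, 5, 2}, leaving only 4.
Row 1, column 6: row 1 has {1, 6} and column 6 has {4, 6, 5, 2}, leaving only 3.
Row 4, column 6: row 4 has {6, 2} and column 6 has {3, 4, 6, 5, 2}, leaving only 1.
Row 5, column 2: row 5 has {3, 1, 4, 6, 2} and column 2 has {6}, leaving only 5.
Row 2, column 2: row 2 has {3, 1, 6, 2} and column 2 has {6, 5}, leaving only 4.
Row 1, column 2: row 1 has {3, 1, 6} and column 2 has {4, 6, 5}, leaving only 2.
Row 2, column 1: row 2 has {3, 1, 4, 6, 2} and column 1 has {1, 6, 2}, leaving only 5.
Row 1, column 1: row 1 has {3, 1, 6, 2} and column 1 has {1, 6, 5, 2}, leaving only 4.
Row 1, column 3: row 1 has {3, 1, 4, 6, 2} and column 3 has {3, 1, 6, 2}, leaving only 5.
Row 4 already has {1, 6, 2} and column 3 already has {3, 1, 6, 5, 2}, so row 4, column 3 must be 4.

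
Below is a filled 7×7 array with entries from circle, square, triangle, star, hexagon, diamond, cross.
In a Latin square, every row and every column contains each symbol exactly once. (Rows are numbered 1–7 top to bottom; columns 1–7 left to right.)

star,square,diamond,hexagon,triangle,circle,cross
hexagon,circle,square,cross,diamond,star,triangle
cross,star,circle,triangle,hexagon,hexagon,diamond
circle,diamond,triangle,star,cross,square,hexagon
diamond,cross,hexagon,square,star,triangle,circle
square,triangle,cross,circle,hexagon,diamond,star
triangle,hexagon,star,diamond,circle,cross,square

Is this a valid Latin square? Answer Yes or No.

No

Row 3 contains hexagon twice (at columns 5 and 6), so it is not a permutation.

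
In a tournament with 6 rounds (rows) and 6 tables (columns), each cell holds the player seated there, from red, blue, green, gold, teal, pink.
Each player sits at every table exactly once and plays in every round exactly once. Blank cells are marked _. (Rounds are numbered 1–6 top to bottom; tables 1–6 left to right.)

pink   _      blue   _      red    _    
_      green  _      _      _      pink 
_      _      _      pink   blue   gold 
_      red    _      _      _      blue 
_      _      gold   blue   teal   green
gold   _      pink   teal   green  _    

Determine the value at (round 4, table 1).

teal

Round 1, table 6: round 1 has {red, blue, pink} and table 6 has {blue, green, gold, pink}, leaving only teal.
Round 1, table 2: round 1 has {red, blue, teal, pink} and table 2 has {red, green}, leaving only gold.
Round 1, table 4: round 1 has {red, blue, gold, teal, pink} and table 4 has {blue, teal, pink}, leaving only green.
Round 2, table 5: round 2 has {green, pink} and table 5 has {red, blue, green, teal}, leaving only gold.
Round 2, table 4: round 2 has {green, gold, pink} and table 4 has {blue, green, teal, pink}, leaving only red.
Round 2, table 3: round 2 has {red, green, gold, pink} and table 3 has {blue, gold, pink}, leaving only teal.
Round 2, table 1: round 2 has {red, green, gold, teal, pink} and table 1 has {gold, pink}, leaving only blue.
Round 3, table 2: round 3 has {blue, gold, pink} and table 2 has {red, green, gold}, leaving only teal.
Round 4, table 3: round 4 has {red, blue} and table 3 has {blue, gold, teal, pink}, leaving only green.
Round 4 already has {red, blue, green} and table 1 already has {blue, gold, pink}, so round 4, table 1 must be teal.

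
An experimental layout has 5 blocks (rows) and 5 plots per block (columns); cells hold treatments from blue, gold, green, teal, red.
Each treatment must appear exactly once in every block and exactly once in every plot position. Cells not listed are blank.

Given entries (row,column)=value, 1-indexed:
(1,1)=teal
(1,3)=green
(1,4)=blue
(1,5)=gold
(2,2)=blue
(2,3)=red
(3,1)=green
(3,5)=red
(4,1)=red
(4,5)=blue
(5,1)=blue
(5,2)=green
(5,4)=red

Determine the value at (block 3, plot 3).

Block 1, plot 2: block 1 has {blue, gold, green, teal} and plot 2 has {blue, green}, leaving only red.
Block 2, plot 1: block 2 has {blue, red} and plot 1 has {blue, green, teal, red}, leaving only gold.
Block 5, plot 5: block 5 has {blue, green, red} and plot 5 has {blue, gold, red}, leaving only teal.
Block 2, plot 5: block 2 has {blue, gold, red} and plot 5 has {blue, gold, teal, red}, leaving only green.
Block 2, plot 4: block 2 has {blue, gold, green, red} and plot 4 has {blue, red}, leaving only teal.
Block 3, plot 4: block 3 has {green, red} and plot 4 has {blue, teal, red}, leaving only gold.
Block 3, plot 2: block 3 has {gold, green, red} and plot 2 has {blue, green, red}, leaving only teal.
Block 3 already has {gold, green, teal, red} and plot 3 already has {green, red}, so block 3, plot 3 must be blue.

blue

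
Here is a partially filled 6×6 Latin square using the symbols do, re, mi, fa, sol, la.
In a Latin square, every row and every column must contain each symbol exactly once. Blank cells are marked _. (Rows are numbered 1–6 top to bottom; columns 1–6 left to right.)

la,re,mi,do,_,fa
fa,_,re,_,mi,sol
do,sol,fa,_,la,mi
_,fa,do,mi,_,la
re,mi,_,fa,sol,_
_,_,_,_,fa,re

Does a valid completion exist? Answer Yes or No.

Row 1, column 5: row 1 together with column 5 already contain {do, re, mi, fa, sol, la} — every symbol — so nothing can go there. The grid has no valid completion.

No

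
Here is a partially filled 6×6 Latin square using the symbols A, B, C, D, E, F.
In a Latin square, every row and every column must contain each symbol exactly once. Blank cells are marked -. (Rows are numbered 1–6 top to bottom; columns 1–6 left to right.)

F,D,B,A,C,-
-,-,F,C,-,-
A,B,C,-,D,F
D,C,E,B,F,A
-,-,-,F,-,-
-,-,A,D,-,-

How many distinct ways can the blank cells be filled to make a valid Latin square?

5

Row 1, column 6: eliminating its row and column leaves {E}.
Row 2, column 1: eliminating its row and column leaves {B, E}.
Row 2, column 2: eliminating its row and column leaves {A, E}.
Row 2, column 5: eliminating its row and column leaves {A, B, E}.
Row 2, column 6: eliminating its row and column leaves {B, D, E}.
Row 3, column 4: eliminating its row and column leaves {E}.
Row 5, column 1: eliminating its row and column leaves {B, C, E}.
Row 5, column 2: eliminating its row and column leaves {A, E}.
Row 5, column 3: eliminating its row and column leaves {D}.
Row 5, column 5: eliminating its row and column leaves {A, B, E}.
Row 5, column 6: eliminating its row and column leaves {B, C, D, E}.
Row 6, column 1: eliminating its row and column leaves {B, C, E}.
Row 6, column 2: eliminating its row and column leaves {E, F}.
Row 6, column 5: eliminating its row and column leaves {B, E}.
Row 6, column 6: eliminating its row and column leaves {B, C, E}.
Enumerating the assignments across these blanks that avoid any row or column repeat gives 5 completions.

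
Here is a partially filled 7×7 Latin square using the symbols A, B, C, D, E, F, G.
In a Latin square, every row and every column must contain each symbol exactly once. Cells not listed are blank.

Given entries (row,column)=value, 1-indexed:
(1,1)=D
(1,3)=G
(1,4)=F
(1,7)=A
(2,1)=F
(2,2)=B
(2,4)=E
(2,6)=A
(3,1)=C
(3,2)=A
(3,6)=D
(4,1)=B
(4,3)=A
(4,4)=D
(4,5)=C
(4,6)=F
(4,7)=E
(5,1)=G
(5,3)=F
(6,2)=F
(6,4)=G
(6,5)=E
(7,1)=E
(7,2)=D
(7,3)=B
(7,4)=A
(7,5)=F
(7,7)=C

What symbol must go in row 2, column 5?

D

Row 1, column 5: row 1 has {A, D, F, G} and column 5 has {C, E, F}, leaving only B.
Row 3, column 3: row 3 has {A, C, D} and column 3 has {A, B, F, G}, leaving only E.
Row 3, column 4: row 3 has {A, C, D, E} and column 4 has {A, D, E, F, G}, leaving only B.
Row 3, column 5: row 3 has {A, B, C, D, E} and column 5 has {B, C, E, F}, leaving only G.
Row 2 already has {A, B, E, F} and column 5 already has {B, C, E, F, G}, so row 2, column 5 must be D.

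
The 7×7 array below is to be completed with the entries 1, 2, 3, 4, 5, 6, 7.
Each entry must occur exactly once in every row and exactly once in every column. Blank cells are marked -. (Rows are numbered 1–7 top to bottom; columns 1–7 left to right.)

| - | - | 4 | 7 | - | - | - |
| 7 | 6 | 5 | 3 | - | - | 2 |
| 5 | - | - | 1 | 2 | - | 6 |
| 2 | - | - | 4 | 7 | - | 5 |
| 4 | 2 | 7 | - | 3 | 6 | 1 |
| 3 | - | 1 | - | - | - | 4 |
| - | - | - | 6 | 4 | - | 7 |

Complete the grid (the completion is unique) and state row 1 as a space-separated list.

Row 1, column 7: row 1 has {4, 7} and column 7 has {1, 2, 4, 5, 6, 7}, leaving only 3.
Row 2, column 5: row 2 has {2, 3, 5, 6, 7} and column 5 has {2, 3, 4, 7}, leaving only 1.
Row 2, column 6: row 2 has {1, 2, 3, 5, 6, 7} and column 6 has {6}, leaving only 4.
Row 3, column 3: row 3 has {1, 2, 5, 6} and column 3 has {1, 4, 5, 7}, leaving only 3.
Row 3, column 6: row 3 has {1, 2, 3, 5, 6} and column 6 has {4, 6}, leaving only 7.
Row 3, column 2: row 3 has {1, 2, 3, 5, 6, 7} and column 2 has {2, 6}, leaving only 4.
Row 4, column 3: row 4 has {2, 4, 5, 7} and column 3 has {1, 3, 4, 5, 7}, leaving only 6.
Row 5, column 4: row 5 has {1, 2, 3, 4, 6, 7} and column 4 has {1, 3, 4, 6, 7}, leaving only 5.
Row 6, column 4: row 6 has {1, 3, 4} and column 4 has {1, 3, 4, 5, 6, 7}, leaving only 2.
Row 6, column 6: row 6 has {1, 2, 3, 4} and column 6 has {4, 6, 7}, leaving only 5.
Row 6, column 2: row 6 has {1, 2, 3, 4, 5} and column 2 has {2, 4, 6}, leaving only 7.
Row 6, column 5: row 6 has {1, 2, 3, 4, 5, 7} and column 5 has {1, 2, 3, 4, 7}, leaving only 6.
Row 1, column 5: row 1 has {3, 4, 7} and column 5 has {1, 2, 3, 4, 6, 7}, leaving only 5.
Row 1, column 2: row 1 has {3, 4, 5, 7} and column 2 has {2, 4, 6, 7}, leaving only 1.
Row 1, column 1: row 1 has {1, 3, 4, 5, 7} and column 1 has {2, 3, 4, 5, 7}, leaving only 6.
Row 1, column 6: row 1 has {1, 3, 4, 5, 6, 7} and column 6 has {4, 5, 6, 7}, leaving only 2.
So row 1 reads: 6 1 4 7 5 2 3.

6 1 4 7 5 2 3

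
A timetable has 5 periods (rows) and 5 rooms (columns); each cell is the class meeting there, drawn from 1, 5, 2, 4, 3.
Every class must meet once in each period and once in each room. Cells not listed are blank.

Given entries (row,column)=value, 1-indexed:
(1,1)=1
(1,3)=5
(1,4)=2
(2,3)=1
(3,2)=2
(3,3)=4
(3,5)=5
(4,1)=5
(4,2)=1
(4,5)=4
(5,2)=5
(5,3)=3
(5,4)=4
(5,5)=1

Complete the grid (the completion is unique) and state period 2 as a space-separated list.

4 3 1 5 2

Period 1, room 5: period 1 has {1, 5, 2} and room 5 has {1, 5, 4}, leaving only 3.
Period 2, room 5: period 2 has {1} and room 5 has {1, 5, 4, 3}, leaving only 2.
Period 1, room 2: period 1 has {1, 5, 2, 3} and room 2 has {1, 5, 2}, leaving only 4.
Period 2, room 2: period 2 has {1, 2} and room 2 has {1, 5, 2, 4}, leaving only 3.
Period 2, room 1: period 2 has {1, 2, 3} and room 1 has {1, 5}, leaving only 4.
Period 2, room 4: period 2 has {1, 2, 4, 3} and room 4 has {2, 4}, leaving only 5.
So period 2 reads: 4 3 1 5 2.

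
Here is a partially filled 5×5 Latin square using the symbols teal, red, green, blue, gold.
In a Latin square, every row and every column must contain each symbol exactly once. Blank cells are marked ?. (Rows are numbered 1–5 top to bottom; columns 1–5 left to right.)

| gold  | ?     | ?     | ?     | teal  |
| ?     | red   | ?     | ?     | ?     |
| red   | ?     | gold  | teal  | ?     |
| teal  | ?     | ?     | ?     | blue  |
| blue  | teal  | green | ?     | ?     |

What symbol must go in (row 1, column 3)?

Row 2, column 1: row 2 has {red} and column 1 has {teal, red, blue, gold}, leaving only green.
Row 2, column 5: row 2 has {red, green} and column 5 has {teal, blue}, leaving only gold.
Row 2, column 4: row 2 has {red, green, gold} and column 4 has {teal}, leaving only blue.
Row 2, column 3: row 2 has {red, green, blue, gold} and column 3 has {green, gold}, leaving only teal.
Row 3, column 5: row 3 has {teal, red, gold} and column 5 has {teal, blue, gold}, leaving only green.
Row 3, column 2: row 3 has {teal, red, green, gold} and column 2 has {teal, red}, leaving only blue.
Row 1, column 2: row 1 has {teal, gold} and column 2 has {teal, red, blue}, leaving only green.
Row 1, column 4: row 1 has {teal, green, gold} and column 4 has {teal, blue}, leaving only red.
Row 1 already has {teal, red, green, gold} and column 3 already has {teal, green, gold}, so row 1, column 3 must be blue.

blue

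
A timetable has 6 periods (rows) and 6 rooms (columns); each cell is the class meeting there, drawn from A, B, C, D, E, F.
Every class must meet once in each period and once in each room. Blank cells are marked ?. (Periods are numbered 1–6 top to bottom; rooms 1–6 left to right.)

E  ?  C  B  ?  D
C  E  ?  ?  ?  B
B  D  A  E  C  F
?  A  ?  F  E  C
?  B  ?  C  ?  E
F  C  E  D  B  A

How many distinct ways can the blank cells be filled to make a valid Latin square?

2

Period 1, room 2: eliminating its period and room leaves {F}.
Period 1, room 5: eliminating its period and room leaves {A, F}.
Period 2, room 3: eliminating its period and room leaves {D, F}.
Period 2, room 4: eliminating its period and room leaves {A}.
Period 2, room 5: eliminating its period and room leaves {A, D, F}.
Period 4, room 1: eliminating its period and room leaves {D}.
Period 4, room 3: eliminating its period and room leaves {B, D}.
Period 5, room 1: eliminating its period and room leaves {A, D}.
Period 5, room 3: eliminating its period and room leaves {D, F}.
Period 5, room 5: eliminating its period and room leaves {A, D, F}.
Enumerating the assignments across these blanks that avoid any period or room repeat gives 2 completions.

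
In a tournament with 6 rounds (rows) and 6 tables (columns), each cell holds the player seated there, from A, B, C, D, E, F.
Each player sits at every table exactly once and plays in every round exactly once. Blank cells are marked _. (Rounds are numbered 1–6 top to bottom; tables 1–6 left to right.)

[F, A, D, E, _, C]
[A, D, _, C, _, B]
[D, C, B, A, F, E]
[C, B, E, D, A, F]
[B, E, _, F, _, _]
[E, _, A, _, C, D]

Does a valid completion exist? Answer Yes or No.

Yes

No round or table among the givens repeats a symbol, and propagating forced cells runs into no contradiction.
One valid completion exists (for instance, F A D E B C / A D F C E B / D C B A F E / C B E D A F / B E C F D A / E F A B C D).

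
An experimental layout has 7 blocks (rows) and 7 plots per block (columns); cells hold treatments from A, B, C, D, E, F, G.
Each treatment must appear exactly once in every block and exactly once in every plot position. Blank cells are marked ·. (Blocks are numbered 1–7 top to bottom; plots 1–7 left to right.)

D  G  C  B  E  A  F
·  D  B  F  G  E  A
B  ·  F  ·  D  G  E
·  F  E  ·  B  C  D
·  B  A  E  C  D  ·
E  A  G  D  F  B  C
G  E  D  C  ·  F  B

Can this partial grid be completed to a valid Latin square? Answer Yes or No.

No block or plot among the givens repeats a symbol, and propagating forced cells runs into no contradiction.
One valid completion exists (for instance, D G C B E A F / C D B F G E A / B C F A D G E / A F E G B C D / F B A E C D G / E A G D F B C / G E D C A F B).

Yes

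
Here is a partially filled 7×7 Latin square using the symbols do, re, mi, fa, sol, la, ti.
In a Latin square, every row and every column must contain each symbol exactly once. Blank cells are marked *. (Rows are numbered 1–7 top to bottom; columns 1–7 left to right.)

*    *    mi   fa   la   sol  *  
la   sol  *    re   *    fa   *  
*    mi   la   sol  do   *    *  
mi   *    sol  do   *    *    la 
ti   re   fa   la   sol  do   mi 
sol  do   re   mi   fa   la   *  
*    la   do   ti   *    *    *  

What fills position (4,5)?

Row 1, column 2: row 1 has {mi, fa, sol, la} and column 2 has {do, re, mi, sol, la}, leaving only ti.
Row 2, column 3: row 2 has {re, fa, sol, la} and column 3 has {do, re, mi, fa, sol, la}, leaving only ti.
Row 2, column 5: row 2 has {re, fa, sol, la, ti} and column 5 has {do, fa, sol, la}, leaving only mi.
Row 2, column 7: row 2 has {re, mi, fa, sol, la, ti} and column 7 has {mi, la}, leaving only do.
Row 1, column 7: row 1 has {mi, fa, sol, la, ti} and column 7 has {do, mi, la}, leaving only re.
Row 1, column 1: row 1 has {re, mi, fa, sol, la, ti} and column 1 has {mi, sol, la, ti}, leaving only do.
Row 4, column 2: row 4 has {do, mi, sol, la} and column 2 has {do, re, mi, sol, la, ti}, leaving only fa.
Row 6, column 7: row 6 has {do, re, mi, fa, sol, la} and column 7 has {do, re, mi, la}, leaving only ti.
Row 3, column 7: row 3 has {do, mi, sol, la} and column 7 has {do, re, mi, la, ti}, leaving only fa.
Row 3, column 1: row 3 has {do, mi, fa, sol, la} and column 1 has {do, mi, sol, la, ti}, leaving only re.
Row 3, column 6: row 3 has {do, re, mi, fa, sol, la} and column 6 has {do, fa, sol, la}, leaving only ti.
Row 4, column 6: row 4 has {do, mi, fa, sol, la} and column 6 has {do, fa, sol, la, ti}, leaving only re.
Row 4 already has {do, re, mi, fa, sol, la} and column 5 already has {do, mi, fa, sol, la}, so row 4, column 5 must be ti.

ti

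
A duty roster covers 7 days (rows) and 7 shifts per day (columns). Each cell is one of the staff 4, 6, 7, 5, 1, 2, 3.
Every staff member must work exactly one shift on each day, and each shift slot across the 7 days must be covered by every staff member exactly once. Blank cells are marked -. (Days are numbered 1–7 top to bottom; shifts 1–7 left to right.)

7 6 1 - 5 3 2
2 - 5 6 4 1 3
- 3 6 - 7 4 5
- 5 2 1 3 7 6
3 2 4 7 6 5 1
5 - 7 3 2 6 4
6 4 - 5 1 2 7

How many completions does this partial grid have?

1

Day 1, shift 4: eliminating its day and shift leaves {4}.
Day 2, shift 2: eliminating its day and shift leaves {7}.
Day 3, shift 1: eliminating its day and shift leaves {1}.
Day 3, shift 4: eliminating its day and shift leaves {2}.
Day 4, shift 1: eliminating its day and shift leaves {4}.
Day 6, shift 2: eliminating its day and shift leaves {1}.
Day 7, shift 3: eliminating its day and shift leaves {3}.
Only one assignment across all blanks avoids any day or shift repeat, giving 1 completion.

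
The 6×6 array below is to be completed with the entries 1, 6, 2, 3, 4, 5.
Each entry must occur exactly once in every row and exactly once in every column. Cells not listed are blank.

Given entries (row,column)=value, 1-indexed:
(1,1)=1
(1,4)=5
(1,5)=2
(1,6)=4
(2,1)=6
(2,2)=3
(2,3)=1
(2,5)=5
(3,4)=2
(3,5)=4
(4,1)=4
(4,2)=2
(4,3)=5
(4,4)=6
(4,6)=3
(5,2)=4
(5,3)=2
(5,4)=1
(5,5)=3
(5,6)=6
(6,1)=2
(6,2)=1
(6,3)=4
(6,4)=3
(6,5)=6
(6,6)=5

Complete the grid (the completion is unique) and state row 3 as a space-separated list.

3 5 6 2 4 1

Row 3, column 6: row 3 has {2, 4} and column 6 has {6, 3, 4, 5}, leaving only 1.
Row 1, column 2: row 1 has {1, 2, 4, 5} and column 2 has {1, 2, 3, 4}, leaving only 6.
Row 3, column 2: row 3 has {1, 2, 4} and column 2 has {1, 6, 2, 3, 4}, leaving only 5.
Row 3, column 1: row 3 has {1, 2, 4, 5} and column 1 has {1, 6, 2, 4}, leaving only 3.
Row 3, column 3: row 3 has {1, 2, 3, 4, 5} and column 3 has {1, 2, 4, 5}, leaving only 6.
So row 3 reads: 3 5 6 2 4 1.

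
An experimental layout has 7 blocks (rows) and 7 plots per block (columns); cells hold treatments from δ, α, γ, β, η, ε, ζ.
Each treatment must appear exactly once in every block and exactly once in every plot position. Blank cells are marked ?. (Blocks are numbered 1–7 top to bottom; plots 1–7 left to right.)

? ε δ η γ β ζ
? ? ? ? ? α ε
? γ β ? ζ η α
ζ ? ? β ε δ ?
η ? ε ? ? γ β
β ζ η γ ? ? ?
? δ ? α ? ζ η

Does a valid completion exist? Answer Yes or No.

Yes

No block or plot among the givens repeats a symbol, and propagating forced cells runs into no contradiction.
One valid completion exists (for instance, α ε δ η γ β ζ / γ β ζ δ η α ε / δ γ β ε ζ η α / ζ η α β ε δ γ / η α ε ζ δ γ β / β ζ η γ α ε δ / ε δ γ α β ζ η).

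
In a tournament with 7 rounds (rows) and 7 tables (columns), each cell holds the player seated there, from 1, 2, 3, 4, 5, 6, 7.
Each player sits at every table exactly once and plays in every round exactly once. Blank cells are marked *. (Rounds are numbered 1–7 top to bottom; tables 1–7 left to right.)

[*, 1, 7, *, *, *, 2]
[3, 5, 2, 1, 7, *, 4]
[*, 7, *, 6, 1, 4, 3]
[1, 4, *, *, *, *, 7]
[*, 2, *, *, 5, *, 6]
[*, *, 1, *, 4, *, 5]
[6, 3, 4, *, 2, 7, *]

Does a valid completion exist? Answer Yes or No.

Yes

No round or table among the givens repeats a symbol, and propagating forced cells runs into no contradiction.
One valid completion exists (for instance, 5 1 7 4 6 3 2 / 3 5 2 1 7 6 4 / 2 7 5 6 1 4 3 / 1 4 6 2 3 5 7 / 4 2 3 7 5 1 6 / 7 6 1 3 4 2 5 / 6 3 4 5 2 7 1).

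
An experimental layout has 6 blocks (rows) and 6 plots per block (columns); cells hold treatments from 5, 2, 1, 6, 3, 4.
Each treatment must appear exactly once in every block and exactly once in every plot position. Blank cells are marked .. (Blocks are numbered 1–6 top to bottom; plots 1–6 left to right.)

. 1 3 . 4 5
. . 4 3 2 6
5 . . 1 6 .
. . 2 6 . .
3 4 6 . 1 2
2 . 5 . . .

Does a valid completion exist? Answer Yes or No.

Block 3, plot 3: block 3 together with plot 3 already contain {5, 2, 1, 6, 3, 4} — every symbol — so nothing can go there. The grid has no valid completion.

No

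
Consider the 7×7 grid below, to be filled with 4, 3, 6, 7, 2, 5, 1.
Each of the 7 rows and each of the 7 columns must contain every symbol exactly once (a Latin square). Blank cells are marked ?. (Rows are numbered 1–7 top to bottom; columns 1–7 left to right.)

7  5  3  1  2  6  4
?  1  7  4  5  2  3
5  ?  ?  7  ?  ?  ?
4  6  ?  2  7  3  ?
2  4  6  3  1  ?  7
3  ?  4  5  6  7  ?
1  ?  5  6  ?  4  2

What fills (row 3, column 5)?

4

Row 2, column 1: row 2 has {4, 3, 7, 2, 5, 1} and column 1 has {4, 3, 7, 2, 5, 1}, leaving only 6.
Row 3, column 6: row 3 has {7, 5} and column 6 has {4, 3, 6, 7, 2}, leaving only 1.
Row 3, column 3: row 3 has {7, 5, 1} and column 3 has {4, 3, 6, 7, 5}, leaving only 2.
Row 3, column 2: row 3 has {7, 2, 5, 1} and column 2 has {4, 6, 5, 1}, leaving only 3.
Row 3 already has {3, 7, 2, 5, 1} and column 5 already has {6, 7, 2, 5, 1}, so row 3, column 5 must be 4.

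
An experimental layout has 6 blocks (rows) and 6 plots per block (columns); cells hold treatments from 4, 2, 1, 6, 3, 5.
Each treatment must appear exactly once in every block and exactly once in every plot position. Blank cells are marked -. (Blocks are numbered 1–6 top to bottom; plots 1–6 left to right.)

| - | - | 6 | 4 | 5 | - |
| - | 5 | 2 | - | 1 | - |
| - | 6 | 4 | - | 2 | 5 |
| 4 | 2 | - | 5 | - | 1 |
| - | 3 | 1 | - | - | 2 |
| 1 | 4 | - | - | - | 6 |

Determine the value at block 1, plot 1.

Block 1, plot 2: block 1 has {4, 6, 5} and plot 2 has {4, 2, 6, 3, 5}, leaving only 1.
Block 1, plot 6: block 1 has {4, 1, 6, 5} and plot 6 has {2, 1, 6, 5}, leaving only 3.
Block 1 already has {4, 1, 6, 3, 5} and plot 1 already has {4, 1}, so block 1, plot 1 must be 2.

2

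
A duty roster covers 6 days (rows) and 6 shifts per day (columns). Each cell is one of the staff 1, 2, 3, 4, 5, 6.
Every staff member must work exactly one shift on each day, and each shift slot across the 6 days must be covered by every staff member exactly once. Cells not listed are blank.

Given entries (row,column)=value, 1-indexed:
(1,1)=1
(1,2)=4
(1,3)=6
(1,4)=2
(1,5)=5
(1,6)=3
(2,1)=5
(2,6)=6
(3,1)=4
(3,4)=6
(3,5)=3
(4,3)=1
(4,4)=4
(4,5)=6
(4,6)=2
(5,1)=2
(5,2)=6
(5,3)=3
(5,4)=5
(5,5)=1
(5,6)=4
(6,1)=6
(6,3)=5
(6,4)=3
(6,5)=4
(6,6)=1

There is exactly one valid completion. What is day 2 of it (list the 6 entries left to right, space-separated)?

Day 2, shift 4: day 2 has {5, 6} and shift 4 has {2, 3, 4, 5, 6}, leaving only 1.
Day 2, shift 5: day 2 has {1, 5, 6} and shift 5 has {1, 3, 4, 5, 6}, leaving only 2.
Day 2, shift 2: day 2 has {1, 2, 5, 6} and shift 2 has {4, 6}, leaving only 3.
Day 2, shift 3: day 2 has {1, 2, 3, 5, 6} and shift 3 has {1, 3, 5, 6}, leaving only 4.
So day 2 reads: 5 3 4 1 2 6.

5 3 4 1 2 6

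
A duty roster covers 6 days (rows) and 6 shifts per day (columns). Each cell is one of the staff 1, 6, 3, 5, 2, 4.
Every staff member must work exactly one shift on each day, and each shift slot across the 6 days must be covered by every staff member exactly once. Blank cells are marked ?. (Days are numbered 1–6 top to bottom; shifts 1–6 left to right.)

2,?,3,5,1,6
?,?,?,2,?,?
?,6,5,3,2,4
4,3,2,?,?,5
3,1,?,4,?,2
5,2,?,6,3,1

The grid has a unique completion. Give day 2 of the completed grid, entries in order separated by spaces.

Day 2, shift 6: day 2 has {2} and shift 6 has {1, 6, 5, 2, 4}, leaving only 3.
Day 1, shift 2: day 1 has {1, 6, 3, 5, 2} and shift 2 has {1, 6, 3, 2}, leaving only 4.
Day 2, shift 2: day 2 has {3, 2} and shift 2 has {1, 6, 3, 2, 4}, leaving only 5.
Day 3, shift 1: day 3 has {6, 3, 5, 2, 4} and shift 1 has {3, 5, 2, 4}, leaving only 1.
Day 2, shift 1: day 2 has {3, 5, 2} and shift 1 has {1, 3, 5, 2, 4}, leaving only 6.
Day 2, shift 5: day 2 has {6, 3, 5, 2} and shift 5 has {1, 3, 2}, leaving only 4.
Day 2, shift 3: day 2 has {6, 3, 5, 2, 4} and shift 3 has {3, 5, 2}, leaving only 1.
So day 2 reads: 6 5 1 2 4 3.

6 5 1 2 4 3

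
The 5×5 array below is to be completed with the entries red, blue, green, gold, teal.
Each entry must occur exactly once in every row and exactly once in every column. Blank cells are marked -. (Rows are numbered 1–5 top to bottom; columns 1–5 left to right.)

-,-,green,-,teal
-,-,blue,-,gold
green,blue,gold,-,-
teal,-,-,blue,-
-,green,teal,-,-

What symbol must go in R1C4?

Row 2, column 1: row 2 has {blue, gold} and column 1 has {green, teal}, leaving only red.
Row 2, column 2: row 2 has {red, blue, gold} and column 2 has {blue, green}, leaving only teal.
Row 2, column 4: row 2 has {red, blue, gold, teal} and column 4 has {blue}, leaving only green.
Row 3, column 5: row 3 has {blue, green, gold} and column 5 has {gold, teal}, leaving only red.
Row 3, column 4: row 3 has {red, blue, green, gold} and column 4 has {blue, green}, leaving only teal.
Row 4, column 3: row 4 has {blue, teal} and column 3 has {blue, green, gold, teal}, leaving only red.
Row 4, column 2: row 4 has {red, blue, teal} and column 2 has {blue, green, teal}, leaving only gold.
Row 1, column 2: row 1 has {green, teal} and column 2 has {blue, green, gold, teal}, leaving only red.
Row 1 already has {red, green, teal} and column 4 already has {blue, green, teal}, so row 1, column 4 must be gold.

gold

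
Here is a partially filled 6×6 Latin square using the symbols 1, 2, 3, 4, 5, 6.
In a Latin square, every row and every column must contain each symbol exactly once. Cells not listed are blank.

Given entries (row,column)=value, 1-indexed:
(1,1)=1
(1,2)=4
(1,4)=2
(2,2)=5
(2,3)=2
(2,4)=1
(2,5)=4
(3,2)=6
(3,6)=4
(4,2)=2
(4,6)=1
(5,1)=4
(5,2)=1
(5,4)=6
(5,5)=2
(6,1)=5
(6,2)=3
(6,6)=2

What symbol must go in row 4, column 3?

4

Row 6, column 4: row 6 has {2, 3, 5} and column 4 has {1, 2, 6}, leaving only 4.
Row 4, column 3 is narrowed to {3, 4, 5, 6}.
If it were 3, then row 4, column 5 would be left with no valid symbol.
If it were 5, then row 4, column 5 would be left with no valid symbol.
If it were 6, then row 4, column 5 would be left with no valid symbol.
So row 4, column 3 must be 4.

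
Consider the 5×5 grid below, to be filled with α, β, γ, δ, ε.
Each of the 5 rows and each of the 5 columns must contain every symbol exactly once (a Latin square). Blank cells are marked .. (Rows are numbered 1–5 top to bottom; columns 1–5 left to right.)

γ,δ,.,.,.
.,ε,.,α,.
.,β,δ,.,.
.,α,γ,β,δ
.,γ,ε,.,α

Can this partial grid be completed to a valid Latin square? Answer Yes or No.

Yes

No row or column among the givens repeats a symbol, and propagating forced cells runs into no contradiction.
One valid completion exists (for instance, γ δ α ε β / δ ε β α γ / α β δ γ ε / ε α γ β δ / β γ ε δ α).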